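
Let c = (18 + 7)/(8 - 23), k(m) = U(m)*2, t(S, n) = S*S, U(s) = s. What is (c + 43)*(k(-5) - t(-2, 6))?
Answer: -1736/3 ≈ -578.67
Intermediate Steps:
t(S, n) = S²
k(m) = 2*m (k(m) = m*2 = 2*m)
c = -5/3 (c = 25/(-15) = 25*(-1/15) = -5/3 ≈ -1.6667)
(c + 43)*(k(-5) - t(-2, 6)) = (-5/3 + 43)*(2*(-5) - 1*(-2)²) = 124*(-10 - 1*4)/3 = 124*(-10 - 4)/3 = (124/3)*(-14) = -1736/3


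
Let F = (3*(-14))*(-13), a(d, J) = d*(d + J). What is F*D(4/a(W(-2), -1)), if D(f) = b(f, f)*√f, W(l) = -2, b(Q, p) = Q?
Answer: 364*√6/3 ≈ 297.20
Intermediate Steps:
a(d, J) = d*(J + d)
F = 546 (F = -42*(-13) = 546)
D(f) = f^(3/2) (D(f) = f*√f = f^(3/2))
F*D(4/a(W(-2), -1)) = 546*(4/((-2*(-1 - 2))))^(3/2) = 546*(4/((-2*(-3))))^(3/2) = 546*(4/6)^(3/2) = 546*(4*(⅙))^(3/2) = 546*(⅔)^(3/2) = 546*(2*√6/9) = 364*√6/3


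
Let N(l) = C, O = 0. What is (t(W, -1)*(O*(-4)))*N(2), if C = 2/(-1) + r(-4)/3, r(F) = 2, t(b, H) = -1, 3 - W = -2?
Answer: 0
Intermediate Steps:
W = 5 (W = 3 - 1*(-2) = 3 + 2 = 5)
C = -4/3 (C = 2/(-1) + 2/3 = 2*(-1) + 2*(⅓) = -2 + ⅔ = -4/3 ≈ -1.3333)
N(l) = -4/3
(t(W, -1)*(O*(-4)))*N(2) = -0*(-4)*(-4/3) = -1*0*(-4/3) = 0*(-4/3) = 0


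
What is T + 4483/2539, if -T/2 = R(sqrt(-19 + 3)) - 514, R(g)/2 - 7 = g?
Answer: 2543483/2539 - 16*I ≈ 1001.8 - 16.0*I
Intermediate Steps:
R(g) = 14 + 2*g
T = 1000 - 16*I (T = -2*((14 + 2*sqrt(-19 + 3)) - 514) = -2*((14 + 2*sqrt(-16)) - 514) = -2*((14 + 2*(4*I)) - 514) = -2*((14 + 8*I) - 514) = -2*(-500 + 8*I) = 1000 - 16*I ≈ 1000.0 - 16.0*I)
T + 4483/2539 = (1000 - 16*I) + 4483/2539 = 2543483/2539 - 16*I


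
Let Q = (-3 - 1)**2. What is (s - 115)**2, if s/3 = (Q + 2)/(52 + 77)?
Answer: 24275329/1849 ≈ 13129.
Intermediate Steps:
Q = 16 (Q = (-4)**2 = 16)
s = 18/43 (s = 3*((16 + 2)/(52 + 77)) = 3*(18/129) = 3*(18*(1/129)) = 3*(6/43) = 18/43 ≈ 0.41860)
(s - 115)**2 = (18/43 - 115)**2 = (-4927/43)**2 = 24275329/1849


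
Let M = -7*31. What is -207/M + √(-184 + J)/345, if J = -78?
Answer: 207/217 + I*√262/345 ≈ 0.95392 + 0.046917*I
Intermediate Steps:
M = -217
-207/M + √(-184 + J)/345 = -207/(-217) + √(-184 - 78)/345 = -207*(-1/217) + √(-262)*(1/345) = 207/217 + (I*√262)*(1/345) = 207/217 + I*√262/345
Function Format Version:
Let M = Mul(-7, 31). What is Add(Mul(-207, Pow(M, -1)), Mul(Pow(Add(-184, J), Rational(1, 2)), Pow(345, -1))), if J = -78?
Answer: Add(Rational(207, 217), Mul(Rational(1, 345), I, Pow(262, Rational(1, 2)))) ≈ Add(0.95392, Mul(0.046917, I))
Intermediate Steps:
M = -217
Add(Mul(-207, Pow(M, -1)), Mul(Pow(Add(-184, J), Rational(1, 2)), Pow(345, -1))) = Add(Mul(-207, Pow(-217, -1)), Mul(Pow(Add(-184, -78), Rational(1, 2)), Pow(345, -1))) = Add(Mul(-207, Rational(-1, 217)), Mul(Pow(-262, Rational(1, 2)), Rational(1, 345))) = Add(Rational(207, 217), Mul(Mul(I, Pow(262, Rational(1, 2))), Rational(1, 345))) = Add(Rational(207, 217), Mul(Rational(1, 345), I, Pow(262, Rational(1, 2))))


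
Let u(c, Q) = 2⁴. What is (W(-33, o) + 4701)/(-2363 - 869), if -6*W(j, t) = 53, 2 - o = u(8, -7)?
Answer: -28153/19392 ≈ -1.4518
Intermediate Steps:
u(c, Q) = 16
o = -14 (o = 2 - 1*16 = 2 - 16 = -14)
W(j, t) = -53/6 (W(j, t) = -⅙*53 = -53/6)
(W(-33, o) + 4701)/(-2363 - 869) = (-53/6 + 4701)/(-2363 - 869) = (28153/6)/(-3232) = (28153/6)*(-1/3232) = -28153/19392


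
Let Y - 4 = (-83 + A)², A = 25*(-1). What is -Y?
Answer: -11668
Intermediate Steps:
A = -25
Y = 11668 (Y = 4 + (-83 - 25)² = 4 + (-108)² = 4 + 11664 = 11668)
-Y = -1*11668 = -11668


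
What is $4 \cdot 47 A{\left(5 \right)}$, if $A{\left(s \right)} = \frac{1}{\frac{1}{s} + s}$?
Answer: $\frac{470}{13} \approx 36.154$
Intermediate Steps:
$A{\left(s \right)} = \frac{1}{s + \frac{1}{s}}$
$4 \cdot 47 A{\left(5 \right)} = 4 \cdot 47 \frac{5}{1 + 5^{2}} = 188 \frac{5}{1 + 25} = 188 \cdot \frac{5}{26} = \frac{470}{13}$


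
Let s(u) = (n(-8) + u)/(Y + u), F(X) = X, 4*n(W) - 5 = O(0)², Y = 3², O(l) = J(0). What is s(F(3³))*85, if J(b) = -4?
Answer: 3655/48 ≈ 76.146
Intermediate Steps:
O(l) = -4
Y = 9
n(W) = 21/4 (n(W) = 5/4 + (¼)*(-4)² = 5/4 + (¼)*16 = 5/4 + 4 = 21/4)
s(u) = (21/4 + u)/(9 + u)
s(F(3³))*85 = ((21/4 + 3³)/(9 + 3³))*85 = ((21/4 + 27)/(9 + 27))*85 = ((129/4)/36)*85 = ((1/36)*(129/4))*85 = (43/48)*85 = 3655/48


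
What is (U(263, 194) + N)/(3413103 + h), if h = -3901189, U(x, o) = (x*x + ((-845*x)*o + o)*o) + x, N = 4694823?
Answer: 8359234569/488086 ≈ 17127.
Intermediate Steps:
U(x, o) = x + x² + o*(o - 845*o*x) (U(x, o) = (x² + (-845*o*x + o)*o) + x = (x² + (o - 845*o*x)*o) + x = (x² + o*(o - 845*o*x)) + x = x + x² + o*(o - 845*o*x))
(U(263, 194) + N)/(3413103 + h) = ((263 + 194² + 263² - 845*263*194²) + 4694823)/(3413103 - 3901189) = ((263 + 37636 + 69169 - 845*263*37636) + 4694823)/(-488086) = ((263 + 37636 + 69169 - 8364036460) + 4694823)*(-1/488086) = (-8363929392 + 4694823)*(-1/488086) = -8359234569*(-1/488086) = 8359234569/488086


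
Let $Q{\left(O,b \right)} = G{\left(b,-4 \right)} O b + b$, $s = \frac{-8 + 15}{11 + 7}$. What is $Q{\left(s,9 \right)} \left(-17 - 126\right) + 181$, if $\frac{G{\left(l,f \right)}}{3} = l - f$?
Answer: $- \frac{41251}{2} \approx -20626.0$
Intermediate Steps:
$G{\left(l,f \right)} = - 3 f + 3 l$ ($G{\left(l,f \right)} = 3 \left(l - f\right) = - 3 f + 3 l$)
$s = \frac{7}{18} \approx 0.38889$
$Q{\left(O,b \right)} = b + O b \left(12 + 3 b\right)$ ($Q{\left(O,b \right)} = \left(\left(-3\right) \left(-4\right) + 3 b\right) O b + b = \left(12 + 3 b\right) O b + b = O \left(12 + 3 b\right) b + b = O b \left(12 + 3 b\right) + b = b + O b \left(12 + 3 b\right)$)
$Q{\left(s,9 \right)} \left(-17 - 126\right) + 181 = 9 \left(1 + 3 \cdot \frac{7}{18} \left(4 + 9\right)\right) \left(-17 - 126\right) + 181 = 9 \left(1 + 3 \cdot \frac{7}{18} \cdot 13\right) \left(-17 - 126\right) + 181 = 9 \left(1 + \frac{91}{6}\right) \left(-143\right) + 181 = 9 \cdot \frac{97}{6} \left(-143\right) + 181 = \frac{291}{2} \left(-143\right) + 181 = - \frac{41613}{2} + 181 = - \frac{41251}{2}$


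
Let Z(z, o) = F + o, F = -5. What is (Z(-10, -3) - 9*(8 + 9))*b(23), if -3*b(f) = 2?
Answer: 322/3 ≈ 107.33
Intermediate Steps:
b(f) = -2/3 (b(f) = -1/3*2 = -2/3)
Z(z, o) = -5 + o
(Z(-10, -3) - 9*(8 + 9))*b(23) = ((-5 - 3) - 9*(8 + 9))*(-2/3) = (-8 - 9*17)*(-2/3) = (-8 - 153)*(-2/3) = -161*(-2/3) = 322/3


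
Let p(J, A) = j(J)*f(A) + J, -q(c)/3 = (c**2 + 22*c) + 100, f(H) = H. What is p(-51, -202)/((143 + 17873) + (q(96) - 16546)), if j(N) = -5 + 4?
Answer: -151/32814 ≈ -0.0046017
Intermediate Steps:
j(N) = -1
q(c) = -300 - 66*c - 3*c**2 (q(c) = -3*((c**2 + 22*c) + 100) = -3*(100 + c**2 + 22*c) = -300 - 66*c - 3*c**2)
p(J, A) = J - A (p(J, A) = -A + J = J - A)
p(-51, -202)/((143 + 17873) + (q(96) - 16546)) = (-51 - 1*(-202))/((143 + 17873) + ((-300 - 66*96 - 3*96**2) - 16546)) = (-51 + 202)/(18016 + ((-300 - 6336 - 3*9216) - 16546)) = 151/(18016 + ((-300 - 6336 - 27648) - 16546)) = 151/(18016 + (-34284 - 16546)) = 151/(18016 - 50830) = 151/(-32814) = 151*(-1/32814) = -151/32814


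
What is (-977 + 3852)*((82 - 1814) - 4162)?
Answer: -16945250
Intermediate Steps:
(-977 + 3852)*((82 - 1814) - 4162) = 2875*(-1732 - 4162) = 2875*(-5894) = -16945250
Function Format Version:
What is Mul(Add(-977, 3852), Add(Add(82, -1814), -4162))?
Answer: -16945250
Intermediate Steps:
Mul(Add(-977, 3852), Add(Add(82, -1814), -4162)) = Mul(2875, Add(-1732, -4162)) = Mul(2875, -5894) = -16945250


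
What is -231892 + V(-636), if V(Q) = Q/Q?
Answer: -231891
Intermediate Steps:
V(Q) = 1
-231892 + V(-636) = -231892 + 1 = -231891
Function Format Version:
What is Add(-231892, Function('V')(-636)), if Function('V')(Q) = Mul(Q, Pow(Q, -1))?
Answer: -231891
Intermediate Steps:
Function('V')(Q) = 1
Add(-231892, Function('V')(-636)) = Add(-231892, 1) = -231891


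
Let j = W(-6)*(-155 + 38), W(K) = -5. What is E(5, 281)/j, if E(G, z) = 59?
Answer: 59/585 ≈ 0.10085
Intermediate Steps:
j = 585 (j = -5*(-155 + 38) = -5*(-117) = 585)
E(5, 281)/j = 59/585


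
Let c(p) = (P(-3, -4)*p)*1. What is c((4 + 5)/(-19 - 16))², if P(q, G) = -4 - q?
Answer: 81/1225 ≈ 0.066122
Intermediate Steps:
c(p) = -p (c(p) = ((-4 - 1*(-3))*p)*1 = ((-4 + 3)*p)*1 = -p*1 = -p)
c((4 + 5)/(-19 - 16))² = (-(4 + 5)/(-19 - 16))² = (-9/(-35))² = (-9*(-1)/35)² = (-1*(-9/35))² = (9/35)² = 81/1225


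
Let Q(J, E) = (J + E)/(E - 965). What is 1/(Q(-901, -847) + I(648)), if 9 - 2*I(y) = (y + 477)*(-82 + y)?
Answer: -906/288442799 ≈ -3.1410e-6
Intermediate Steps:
I(y) = 9/2 - (-82 + y)*(477 + y)/2 (I(y) = 9/2 - (y + 477)*(-82 + y)/2 = 9/2 - (477 + y)*(-82 + y)/2 = 9/2 - (-82 + y)*(477 + y)/2)
Q(J, E) = (E + J)/(-965 + E)
1/(Q(-901, -847) + I(648)) = 1/((-847 - 901)/(-965 - 847) + (39123/2 - 395/2*648 - 1/2*648**2)) = 1/(-1748/(-1812) + (39123/2 - 127980 - 1/2*419904)) = 1/(-1/1812*(-1748) + (39123/2 - 127980 - 209952)) = 1/(437/453 - 636741/2) = 1/(-288442799/906) = -906/288442799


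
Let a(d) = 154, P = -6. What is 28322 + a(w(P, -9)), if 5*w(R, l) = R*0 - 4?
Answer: 28476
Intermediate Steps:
w(R, l) = -⅘ (w(R, l) = (R*0 - 4)/5 = (0 - 4)/5 = (⅕)*(-4) = -⅘)
28322 + a(w(P, -9)) = 28322 + 154 = 28476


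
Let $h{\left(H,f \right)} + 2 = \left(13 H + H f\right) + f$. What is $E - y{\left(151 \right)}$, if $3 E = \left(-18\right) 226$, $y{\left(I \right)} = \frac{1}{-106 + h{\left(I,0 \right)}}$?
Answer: $- \frac{2515381}{1855} \approx -1356.0$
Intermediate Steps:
$h{\left(H,f \right)} = -2 + f + 13 H + H f$ ($h{\left(H,f \right)} = -2 + \left(\left(13 H + H f\right) + f\right) = -2 + \left(f + 13 H + H f\right) = -2 + f + 13 H + H f$)
$y{\left(I \right)} = \frac{1}{-108 + 13 I}$ ($y{\left(I \right)} = \frac{1}{-106 + \left(-2 + 0 + 13 I + I 0\right)} = \frac{1}{-106 + \left(-2 + 0 + 13 I + 0\right)} = \frac{1}{-106 + \left(-2 + 13 I\right)} = \frac{1}{-108 + 13 I}$)
$E = -1356$ ($E = \frac{\left(-18\right) 226}{3} = \frac{1}{3} \left(-4068\right) = -1356$)
$E - y{\left(151 \right)} = -1356 - \frac{1}{-108 + 13 \cdot 151} = -1356 - \frac{1}{-108 + 1963} = -1356 - \frac{1}{1855} = - \frac{2515381}{1855}$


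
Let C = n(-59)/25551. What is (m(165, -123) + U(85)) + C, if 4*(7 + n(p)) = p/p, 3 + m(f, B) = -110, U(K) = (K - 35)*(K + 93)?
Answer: 99785169/11356 ≈ 8787.0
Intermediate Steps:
U(K) = (-35 + K)*(93 + K)
m(f, B) = -113 (m(f, B) = -3 - 110 = -113)
n(p) = -27/4 (n(p) = -7 + (p/p)/4 = -7 + (1/4)*1 = -7 + 1/4 = -27/4)
C = -3/11356 (C = -27/4/25551 = -27/4*1/25551 = -3/11356 ≈ -0.00026418)
(m(165, -123) + U(85)) + C = (-113 + (-3255 + 85**2 + 58*85)) - 3/11356 = (-113 + (-3255 + 7225 + 4930)) - 3/11356 = (-113 + 8900) - 3/11356 = 8787 - 3/11356 = 99785169/11356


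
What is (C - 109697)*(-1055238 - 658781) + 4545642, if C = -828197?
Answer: 1607572681628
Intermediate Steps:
(C - 109697)*(-1055238 - 658781) + 4545642 = (-828197 - 109697)*(-1055238 - 658781) + 4545642 = -937894*(-1714019) + 4545642 = 1607568135986 + 4545642 = 1607572681628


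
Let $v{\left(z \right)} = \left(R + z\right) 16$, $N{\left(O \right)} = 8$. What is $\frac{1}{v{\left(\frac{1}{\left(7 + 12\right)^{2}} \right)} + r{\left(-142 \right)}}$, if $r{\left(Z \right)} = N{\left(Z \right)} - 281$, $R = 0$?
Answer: $- \frac{361}{98537} \approx -0.0036636$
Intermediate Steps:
$r{\left(Z \right)} = -273$ ($r{\left(Z \right)} = 8 - 281 = -273$)
$v{\left(z \right)} = 16 z$ ($v{\left(z \right)} = \left(0 + z\right) 16 = z 16 = 16 z$)
$\frac{1}{v{\left(\frac{1}{\left(7 + 12\right)^{2}} \right)} + r{\left(-142 \right)}} = \frac{1}{\frac{16}{\left(7 + 12\right)^{2}} - 273} = \frac{1}{\frac{16}{19^{2}} - 273} = \frac{1}{\frac{16}{361} - 273} = \frac{1}{- \frac{98537}{361}} = - \frac{361}{98537}$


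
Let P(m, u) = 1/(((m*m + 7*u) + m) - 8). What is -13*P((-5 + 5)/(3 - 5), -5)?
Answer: 13/43 ≈ 0.30233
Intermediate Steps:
P(m, u) = 1/(-8 + m + m² + 7*u) (P(m, u) = 1/(((m² + 7*u) + m) - 8) = 1/((m + m² + 7*u) - 8) = 1/(-8 + m + m² + 7*u))
-13*P((-5 + 5)/(3 - 5), -5) = -13/(-8 + (-5 + 5)/(3 - 5) + ((-5 + 5)/(3 - 5))² + 7*(-5)) = -13/(-8 + 0/(-2) + (0/(-2))² - 35) = -13/(-8 + 0*(-½) + (0*(-½))² - 35) = -13/(-8 + 0 + 0² - 35) = -13/(-8 + 0 + 0 - 35) = -13/(-43) = -13*(-1/43) = 13/43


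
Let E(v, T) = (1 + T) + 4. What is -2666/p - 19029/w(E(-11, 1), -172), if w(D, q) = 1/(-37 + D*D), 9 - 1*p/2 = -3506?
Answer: 66885602/3515 ≈ 19029.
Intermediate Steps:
E(v, T) = 5 + T
p = 7030 (p = 18 - 2*(-3506) = 18 + 7012 = 7030)
w(D, q) = 1/(-37 + D**2)
-2666/p - 19029/w(E(-11, 1), -172) = -2666/7030 - (-704073 + 19029*(5 + 1)**2) = -2666*1/7030 - 19029/(1/(-37 + 6**2)) = -1333/3515 - 19029/(1/(-37 + 36)) = -1333/3515 - 19029/(1/(-1)) = -1333/3515 - 19029/(-1) = -1333/3515 - 19029*(-1) = -1333/3515 + 19029 = 66885602/3515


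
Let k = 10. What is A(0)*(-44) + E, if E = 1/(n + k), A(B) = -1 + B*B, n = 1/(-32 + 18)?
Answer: 6130/139 ≈ 44.101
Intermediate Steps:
n = -1/14 (n = 1/(-14) = -1/14 ≈ -0.071429)
A(B) = -1 + B²
E = 14/139 (E = 1/(-1/14 + 10) = 1/(139/14) = 14/139 ≈ 0.10072)
A(0)*(-44) + E = (-1 + 0²)*(-44) + 14/139 = (-1 + 0)*(-44) + 14/139 = -1*(-44) + 14/139 = 44 + 14/139 = 6130/139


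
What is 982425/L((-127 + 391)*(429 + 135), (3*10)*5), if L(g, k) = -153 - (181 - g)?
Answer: 982425/148562 ≈ 6.6129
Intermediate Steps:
L(g, k) = -334 + g (L(g, k) = -153 + (-181 + g) = -334 + g)
982425/L((-127 + 391)*(429 + 135), (3*10)*5) = 982425/(-334 + (-127 + 391)*(429 + 135)) = 982425/(-334 + 264*564) = 982425/(-334 + 148896) = 982425/148562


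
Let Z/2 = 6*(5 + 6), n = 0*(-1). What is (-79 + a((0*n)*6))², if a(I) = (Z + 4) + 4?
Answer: 3721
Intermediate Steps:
n = 0
Z = 132 (Z = 2*(6*(5 + 6)) = 2*(6*11) = 2*66 = 132)
a(I) = 140 (a(I) = (132 + 4) + 4 = 136 + 4 = 140)
(-79 + a((0*n)*6))² = (-79 + 140)² = 61² = 3721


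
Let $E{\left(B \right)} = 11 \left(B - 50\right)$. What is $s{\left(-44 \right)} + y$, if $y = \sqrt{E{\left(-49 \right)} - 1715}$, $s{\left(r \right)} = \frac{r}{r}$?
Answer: $1 + 2 i \sqrt{701} \approx 1.0 + 52.953 i$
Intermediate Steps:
$E{\left(B \right)} = -550 + 11 B$ ($E{\left(B \right)} = 11 \left(-50 + B\right) = -550 + 11 B$)
$s{\left(r \right)} = 1$
$y = 2 i \sqrt{701}$ ($y = \sqrt{\left(-550 + 11 \left(-49\right)\right) - 1715} = \sqrt{\left(-550 - 539\right) - 1715} = \sqrt{-1089 - 1715} = \sqrt{-2804} = 2 i \sqrt{701} \approx 52.953 i$)
$s{\left(-44 \right)} + y = 1 + 2 i \sqrt{701}$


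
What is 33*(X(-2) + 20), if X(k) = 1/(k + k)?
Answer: 2607/4 ≈ 651.75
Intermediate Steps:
X(k) = 1/(2*k)
33*(X(-2) + 20) = 33*((1/2)/(-2) + 20) = 33*((1/2)*(-1/2) + 20) = 33*(-1/4 + 20) = 33*(79/4) = 2607/4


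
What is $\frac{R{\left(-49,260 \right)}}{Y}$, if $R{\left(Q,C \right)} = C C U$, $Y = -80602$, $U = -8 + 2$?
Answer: $\frac{202800}{40301} \approx 5.0321$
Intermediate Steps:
$U = -6$
$R{\left(Q,C \right)} = - 6 C^{2}$ ($R{\left(Q,C \right)} = C C \left(-6\right) = C^{2} \left(-6\right) = - 6 C^{2}$)
$\frac{R{\left(-49,260 \right)}}{Y} = \frac{\left(-6\right) 260^{2}}{-80602} = \left(-6\right) 67600 \left(- \frac{1}{80602}\right) = \left(-405600\right) \left(- \frac{1}{80602}\right) = \frac{202800}{40301}$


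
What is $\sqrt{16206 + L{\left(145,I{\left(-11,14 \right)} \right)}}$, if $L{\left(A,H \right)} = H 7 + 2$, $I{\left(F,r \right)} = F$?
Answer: $\sqrt{16131} \approx 127.01$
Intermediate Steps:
$L{\left(A,H \right)} = 2 + 7 H$ ($L{\left(A,H \right)} = 7 H + 2 = 2 + 7 H$)
$\sqrt{16206 + L{\left(145,I{\left(-11,14 \right)} \right)}} = \sqrt{16206 + \left(2 + 7 \left(-11\right)\right)} = \sqrt{16206 + \left(2 - 77\right)} = \sqrt{16206 - 75} = \sqrt{16131}$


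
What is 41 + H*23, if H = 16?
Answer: 409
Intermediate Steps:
41 + H*23 = 41 + 16*23 = 41 + 368 = 409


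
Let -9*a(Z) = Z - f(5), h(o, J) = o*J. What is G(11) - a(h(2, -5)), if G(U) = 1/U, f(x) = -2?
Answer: -79/99 ≈ -0.79798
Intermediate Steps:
h(o, J) = J*o
a(Z) = -2/9 - Z/9 (a(Z) = -(Z - 1*(-2))/9 = -(Z + 2)/9 = -(2 + Z)/9 = -2/9 - Z/9)
G(11) - a(h(2, -5)) = 1/11 - (-2/9 - (-5)*2/9) = 1/11 - (-2/9 - 1/9*(-10)) = 1/11 - (-2/9 + 10/9) = 1/11 - 1*8/9 = 1/11 - 8/9 = -79/99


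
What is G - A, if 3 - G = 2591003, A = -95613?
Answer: -2495387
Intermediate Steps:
G = -2591000 (G = 3 - 1*2591003 = 3 - 2591003 = -2591000)
G - A = -2591000 - 1*(-95613) = -2591000 + 95613 = -2495387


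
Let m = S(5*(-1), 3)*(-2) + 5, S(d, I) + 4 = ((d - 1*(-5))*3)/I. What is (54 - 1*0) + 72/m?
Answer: 774/13 ≈ 59.538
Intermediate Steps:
S(d, I) = -4 + (15 + 3*d)/I (S(d, I) = -4 + ((d - 1*(-5))*3)/I = -4 + ((d + 5)*3)/I = -4 + ((5 + d)*3)/I = -4 + (15 + 3*d)/I)
m = 13 (m = ((15 - 4*3 + 3*(5*(-1)))/3)*(-2) + 5 = ((15 - 12 + 3*(-5))/3)*(-2) + 5 = ((15 - 12 - 15)/3)*(-2) + 5 = ((⅓)*(-12))*(-2) + 5 = -4*(-2) + 5 = 8 + 5 = 13)
(54 - 1*0) + 72/m = (54 - 1*0) + 72/13 = (54 + 0) + 72*(1/13) = 54 + 72/13 = 774/13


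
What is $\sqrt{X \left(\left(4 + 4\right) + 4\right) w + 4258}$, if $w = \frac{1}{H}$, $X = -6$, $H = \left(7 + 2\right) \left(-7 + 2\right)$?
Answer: $\frac{\sqrt{106490}}{5} \approx 65.266$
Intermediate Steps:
$H = -45$ ($H = 9 \left(-5\right) = -45$)
$w = - \frac{1}{45}$ ($w = \frac{1}{-45} = - \frac{1}{45} \approx -0.022222$)
$\sqrt{X \left(\left(4 + 4\right) + 4\right) w + 4258} = \sqrt{- 6 \left(\left(4 + 4\right) + 4\right) \left(- \frac{1}{45}\right) + 4258} = \sqrt{- 6 \left(8 + 4\right) \left(- \frac{1}{45}\right) + 4258} = \sqrt{\left(-6\right) 12 \left(- \frac{1}{45}\right) + 4258} = \sqrt{\left(-72\right) \left(- \frac{1}{45}\right) + 4258} = \sqrt{\frac{8}{5} + 4258} = \sqrt{\frac{21298}{5}} = \frac{\sqrt{106490}}{5}$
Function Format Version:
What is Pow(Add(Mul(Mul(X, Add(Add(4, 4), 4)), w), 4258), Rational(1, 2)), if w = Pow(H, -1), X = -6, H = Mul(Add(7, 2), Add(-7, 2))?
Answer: Mul(Rational(1, 5), Pow(106490, Rational(1, 2))) ≈ 65.266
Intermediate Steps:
H = -45 (H = Mul(9, -5) = -45)
w = Rational(-1, 45) (w = Pow(-45, -1) = Rational(-1, 45) ≈ -0.022222)
Pow(Add(Mul(Mul(X, Add(Add(4, 4), 4)), w), 4258), Rational(1, 2)) = Pow(Add(Mul(Mul(-6, Add(Add(4, 4), 4)), Rational(-1, 45)), 4258), Rational(1, 2)) = Pow(Add(Mul(Mul(-6, Add(8, 4)), Rational(-1, 45)), 4258), Rational(1, 2)) = Pow(Add(Mul(Mul(-6, 12), Rational(-1, 45)), 4258), Rational(1, 2)) = Pow(Add(Mul(-72, Rational(-1, 45)), 4258), Rational(1, 2)) = Pow(Add(Rational(8, 5), 4258), Rational(1, 2)) = Pow(Rational(21298, 5), Rational(1, 2)) = Mul(Rational(1, 5), Pow(106490, Rational(1, 2)))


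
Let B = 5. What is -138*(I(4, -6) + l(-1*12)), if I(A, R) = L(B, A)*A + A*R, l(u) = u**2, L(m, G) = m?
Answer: -19320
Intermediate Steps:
I(A, R) = 5*A + A*R
-138*(I(4, -6) + l(-1*12)) = -138*(4*(5 - 6) + (-1*12)**2) = -138*(4*(-1) + (-12)**2) = -138*(-4 + 144) = -138*140 = -19320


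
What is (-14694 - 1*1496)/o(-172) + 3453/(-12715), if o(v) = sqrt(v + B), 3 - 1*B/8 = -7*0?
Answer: -3453/12715 + 8095*I*sqrt(37)/37 ≈ -0.27157 + 1330.8*I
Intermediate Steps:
B = 24 (B = 24 - (-56)*0 = 24 - 8*0 = 24 + 0 = 24)
o(v) = sqrt(24 + v) (o(v) = sqrt(v + 24) = sqrt(24 + v))
(-14694 - 1*1496)/o(-172) + 3453/(-12715) = (-14694 - 1*1496)/(sqrt(24 - 172)) + 3453/(-12715) = (-14694 - 1496)/(sqrt(-148)) + 3453*(-1/12715) = -16190*(-I*sqrt(37)/74) - 3453/12715 = -(-8095)*I*sqrt(37)/37 - 3453/12715 = 8095*I*sqrt(37)/37 - 3453/12715 = -3453/12715 + 8095*I*sqrt(37)/37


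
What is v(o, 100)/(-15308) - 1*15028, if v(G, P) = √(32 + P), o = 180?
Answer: -15028 - √33/7654 ≈ -15028.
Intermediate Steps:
v(o, 100)/(-15308) - 1*15028 = √(32 + 100)/(-15308) - 1*15028 = √132*(-1/15308) - 15028 = (2*√33)*(-1/15308) - 15028 = -√33/7654 - 15028 = -15028 - √33/7654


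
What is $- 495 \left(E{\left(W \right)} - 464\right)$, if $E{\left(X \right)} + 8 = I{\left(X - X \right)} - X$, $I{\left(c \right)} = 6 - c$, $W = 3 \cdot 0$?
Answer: $230670$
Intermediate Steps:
$W = 0$
$E{\left(X \right)} = -2 - X$ ($E{\left(X \right)} = -8 - \left(-6 + X\right) = -2 - X$)
$- 495 \left(E{\left(W \right)} - 464\right) = - 495 \left(\left(-2 - 0\right) - 464\right) = - 495 \left(\left(-2 + 0\right) - 464\right) = - 495 \left(-2 - 464\right) = \left(-495\right) \left(-466\right) = 230670$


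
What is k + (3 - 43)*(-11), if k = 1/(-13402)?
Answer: 5896879/13402 ≈ 440.00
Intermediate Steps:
k = -1/13402 ≈ -7.4616e-5
k + (3 - 43)*(-11) = -1/13402 + (3 - 43)*(-11) = -1/13402 - 40*(-11) = -1/13402 + 440 = 5896879/13402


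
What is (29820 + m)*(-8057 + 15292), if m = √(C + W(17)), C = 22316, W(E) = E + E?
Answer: 215747700 + 36175*√894 ≈ 2.1683e+8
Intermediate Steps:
W(E) = 2*E
m = 5*√894 (m = √(22316 + 2*17) = √(22316 + 34) = √22350 = 5*√894 ≈ 149.50)
(29820 + m)*(-8057 + 15292) = (29820 + 5*√894)*(-8057 + 15292) = (29820 + 5*√894)*7235 = 215747700 + 36175*√894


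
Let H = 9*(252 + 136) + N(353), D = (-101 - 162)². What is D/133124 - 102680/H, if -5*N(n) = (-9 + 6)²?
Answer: -67138793381/2323146924 ≈ -28.900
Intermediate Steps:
D = 69169 (D = (-263)² = 69169)
N(n) = -9/5 (N(n) = -(-9 + 6)²/5 = -⅕*(-3)² = -⅕*9 = -9/5)
H = 17451/5 (H = 9*(252 + 136) - 9/5 = 9*388 - 9/5 = 3492 - 9/5 = 17451/5 ≈ 3490.2)
D/133124 - 102680/H = 69169/133124 - 102680/17451/5 = 69169*(1/133124) - 102680*5/17451 = 69169/133124 - 513400/17451 = -67138793381/2323146924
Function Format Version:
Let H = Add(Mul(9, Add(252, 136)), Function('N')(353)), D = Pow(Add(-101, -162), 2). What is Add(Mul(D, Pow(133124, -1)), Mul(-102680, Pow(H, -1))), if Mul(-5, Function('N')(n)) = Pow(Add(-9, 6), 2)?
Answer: Rational(-67138793381, 2323146924) ≈ -28.900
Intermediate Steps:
D = 69169 (D = Pow(-263, 2) = 69169)
Function('N')(n) = Rational(-9, 5) (Function('N')(n) = Mul(Rational(-1, 5), Pow(Add(-9, 6), 2)) = Mul(Rational(-1, 5), Pow(-3, 2)) = Mul(Rational(-1, 5), 9) = Rational(-9, 5))
H = Rational(17451, 5) (H = Add(Mul(9, Add(252, 136)), Rational(-9, 5)) = Add(Mul(9, 388), Rational(-9, 5)) = Add(3492, Rational(-9, 5)) = Rational(17451, 5) ≈ 3490.2)
Add(Mul(D, Pow(133124, -1)), Mul(-102680, Pow(H, -1))) = Add(Mul(69169, Pow(133124, -1)), Mul(-102680, Pow(Rational(17451, 5), -1))) = Add(Mul(69169, Rational(1, 133124)), Mul(-102680, Rational(5, 17451))) = Add(Rational(69169, 133124), Rational(-513400, 17451)) = Rational(-67138793381, 2323146924)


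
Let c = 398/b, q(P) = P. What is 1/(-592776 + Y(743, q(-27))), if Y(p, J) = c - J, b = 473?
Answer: -473/280369879 ≈ -1.6871e-6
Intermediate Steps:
c = 398/473 ≈ 0.84144
Y(p, J) = 398/473 - J
1/(-592776 + Y(743, q(-27))) = 1/(-592776 + (398/473 - 1*(-27))) = 1/(-592776 + (398/473 + 27)) = 1/(-592776 + 13169/473) = 1/(-280369879/473) = -473/280369879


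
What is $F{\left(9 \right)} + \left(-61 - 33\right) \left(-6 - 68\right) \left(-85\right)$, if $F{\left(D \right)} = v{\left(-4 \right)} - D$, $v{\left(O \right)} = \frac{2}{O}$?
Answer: $- \frac{1182539}{2} \approx -5.9127 \cdot 10^{5}$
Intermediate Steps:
$F{\left(D \right)} = - \frac{1}{2} - D$ ($F{\left(D \right)} = \frac{2}{-4} - D = 2 \left(- \frac{1}{4}\right) - D = - \frac{1}{2} - D$)
$F{\left(9 \right)} + \left(-61 - 33\right) \left(-6 - 68\right) \left(-85\right) = \left(- \frac{1}{2} - 9\right) + \left(-61 - 33\right) \left(-6 - 68\right) \left(-85\right) = \left(- \frac{1}{2} - 9\right) + \left(-94\right) \left(-74\right) \left(-85\right) = - \frac{19}{2} + 6956 \left(-85\right) = - \frac{19}{2} - 591260 = - \frac{1182539}{2}$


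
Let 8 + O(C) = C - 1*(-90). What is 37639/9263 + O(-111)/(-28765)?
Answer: 1082954462/266450195 ≈ 4.0644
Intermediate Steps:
O(C) = 82 + C (O(C) = -8 + (C - 1*(-90)) = -8 + (C + 90) = -8 + (90 + C) = 82 + C)
37639/9263 + O(-111)/(-28765) = 37639/9263 + (82 - 111)/(-28765) = 37639*(1/9263) - 29*(-1/28765) = 37639/9263 + 29/28765 = 1082954462/266450195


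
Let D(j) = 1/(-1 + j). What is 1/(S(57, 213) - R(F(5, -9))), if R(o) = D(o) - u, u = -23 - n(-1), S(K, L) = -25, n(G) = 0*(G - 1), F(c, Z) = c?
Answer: -4/193 ≈ -0.020725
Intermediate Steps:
n(G) = 0 (n(G) = 0*(-1 + G) = 0)
u = -23 (u = -23 - 1*0 = -23 + 0 = -23)
R(o) = 23 + 1/(-1 + o) (R(o) = 1/(-1 + o) - 1*(-23) = 1/(-1 + o) + 23 = 23 + 1/(-1 + o))
1/(S(57, 213) - R(F(5, -9))) = 1/(-25 - (-22 + 23*5)/(-1 + 5)) = 1/(-25 - (-22 + 115)/4) = 1/(-25 - 93/4) = 1/(-193/4) = -4/193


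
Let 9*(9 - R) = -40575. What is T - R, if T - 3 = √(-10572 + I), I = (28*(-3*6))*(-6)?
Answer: -13543/3 + 2*I*√1887 ≈ -4514.3 + 86.879*I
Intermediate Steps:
R = 13552/3 (R = 9 - ⅑*(-40575) = 9 + 13525/3 = 13552/3 ≈ 4517.3)
I = 3024 (I = (28*(-18))*(-6) = -504*(-6) = 3024)
T = 3 + 2*I*√1887 (T = 3 + √(-10572 + 3024) = 3 + √(-7548) = 3 + 2*I*√1887 ≈ 3.0 + 86.879*I)
T - R = (3 + 2*I*√1887) - 1*13552/3 = (3 + 2*I*√1887) - 13552/3 = -13543/3 + 2*I*√1887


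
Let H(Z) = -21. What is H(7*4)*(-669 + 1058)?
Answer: -8169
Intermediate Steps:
H(7*4)*(-669 + 1058) = -21*(-669 + 1058) = -21*389 = -8169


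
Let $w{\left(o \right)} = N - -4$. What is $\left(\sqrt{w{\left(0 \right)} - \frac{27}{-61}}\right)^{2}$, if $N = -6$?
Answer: $- \frac{95}{61} \approx -1.5574$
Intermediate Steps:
$w{\left(o \right)} = -2$ ($w{\left(o \right)} = -6 - -4 = -6 + 4 = -2$)
$\left(\sqrt{w{\left(0 \right)} - \frac{27}{-61}}\right)^{2} = \left(\sqrt{-2 - \frac{27}{-61}}\right)^{2} = \left(\sqrt{-2 - - \frac{27}{61}}\right)^{2} = \left(\sqrt{-2 + \frac{27}{61}}\right)^{2} = \left(\sqrt{- \frac{95}{61}}\right)^{2} = \left(\frac{i \sqrt{5795}}{61}\right)^{2} = - \frac{95}{61}$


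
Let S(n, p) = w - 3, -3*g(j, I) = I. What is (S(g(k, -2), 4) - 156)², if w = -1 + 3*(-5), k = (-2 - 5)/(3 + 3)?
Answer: 30625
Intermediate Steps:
k = -7/6 ≈ -1.1667
g(j, I) = -I/3
w = -16 (w = -1 - 15 = -16)
S(n, p) = -19 (S(n, p) = -16 - 3 = -19)
(S(g(k, -2), 4) - 156)² = (-19 - 156)² = (-175)² = 30625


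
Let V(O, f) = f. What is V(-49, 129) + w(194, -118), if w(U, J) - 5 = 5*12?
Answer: 194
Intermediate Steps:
w(U, J) = 65 (w(U, J) = 5 + 5*12 = 5 + 60 = 65)
V(-49, 129) + w(194, -118) = 129 + 65 = 194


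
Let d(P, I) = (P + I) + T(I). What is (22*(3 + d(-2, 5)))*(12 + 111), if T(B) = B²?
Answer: 83886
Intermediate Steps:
d(P, I) = I + P + I² (d(P, I) = (P + I) + I² = (I + P) + I² = I + P + I²)
(22*(3 + d(-2, 5)))*(12 + 111) = (22*(3 + (5 - 2 + 5²)))*(12 + 111) = (22*(3 + (5 - 2 + 25)))*123 = (22*(3 + 28))*123 = (22*31)*123 = 682*123 = 83886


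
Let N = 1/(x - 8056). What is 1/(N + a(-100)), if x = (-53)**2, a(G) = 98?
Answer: 5247/514205 ≈ 0.010204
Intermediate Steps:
x = 2809
N = -1/5247 (N = 1/(2809 - 8056) = 1/(-5247) = -1/5247 ≈ -0.00019059)
1/(N + a(-100)) = 1/(-1/5247 + 98) = 1/(514205/5247) = 5247/514205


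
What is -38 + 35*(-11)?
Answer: -423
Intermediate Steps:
-38 + 35*(-11) = -38 - 385 = -423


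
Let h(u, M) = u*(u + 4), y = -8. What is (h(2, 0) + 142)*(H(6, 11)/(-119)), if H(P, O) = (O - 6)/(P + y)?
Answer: 55/17 ≈ 3.2353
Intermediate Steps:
H(P, O) = (-6 + O)/(-8 + P) (H(P, O) = (O - 6)/(P - 8) = (-6 + O)/(-8 + P))
h(u, M) = u*(4 + u)
(h(2, 0) + 142)*(H(6, 11)/(-119)) = (2*(4 + 2) + 142)*(((-6 + 11)/(-8 + 6))/(-119)) = (2*6 + 142)*((5/(-2))*(-1/119)) = (12 + 142)*(-½*5*(-1/119)) = 154*(-5/2*(-1/119)) = 154*(5/238) = 55/17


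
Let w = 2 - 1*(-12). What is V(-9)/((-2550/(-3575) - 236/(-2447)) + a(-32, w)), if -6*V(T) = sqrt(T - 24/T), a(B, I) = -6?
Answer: 349921*I*sqrt(57)/32691312 ≈ 0.080812*I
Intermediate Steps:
w = 14 (w = 2 + 12 = 14)
V(T) = -sqrt(T - 24/T)/6
V(-9)/((-2550/(-3575) - 236/(-2447)) + a(-32, w)) = (-sqrt(-9 - 24/(-9))/6)/((-2550/(-3575) - 236/(-2447)) - 6) = (-sqrt(-9 - 24*(-1/9))/6)/((-2550*(-1/3575) - 236*(-1/2447)) - 6) = (-sqrt(-9 + 8/3)/6)/((102/143 + 236/2447) - 6) = (-I*sqrt(57)/18)/(283342/349921 - 6) = (-I*sqrt(57)/18)/(-1816184/349921) = -I*sqrt(57)/18*(-349921/1816184) = 349921*I*sqrt(57)/32691312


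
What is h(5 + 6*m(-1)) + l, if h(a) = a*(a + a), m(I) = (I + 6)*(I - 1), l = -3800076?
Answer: -3794026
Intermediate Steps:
m(I) = (-1 + I)*(6 + I) (m(I) = (6 + I)*(-1 + I) = (-1 + I)*(6 + I))
h(a) = 2*a² (h(a) = a*(2*a) = 2*a²)
h(5 + 6*m(-1)) + l = 2*(5 + 6*(-6 + (-1)² + 5*(-1)))² - 3800076 = 2*(5 + 6*(-6 + 1 - 5))² - 3800076 = 2*(5 + 6*(-10))² - 3800076 = 2*(5 - 60)² - 3800076 = 2*(-55)² - 3800076 = 2*3025 - 3800076 = 6050 - 3800076 = -3794026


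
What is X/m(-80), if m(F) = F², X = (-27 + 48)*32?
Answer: 21/200 ≈ 0.10500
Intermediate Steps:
X = 672 (X = 21*32 = 672)
X/m(-80) = 672/((-80)²) = 672/6400 = 672*(1/6400) = 21/200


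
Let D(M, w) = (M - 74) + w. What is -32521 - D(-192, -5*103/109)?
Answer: -3515280/109 ≈ -32250.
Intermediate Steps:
D(M, w) = -74 + M + w (D(M, w) = (-74 + M) + w = -74 + M + w)
-32521 - D(-192, -5*103/109) = -32521 - (-74 - 192 - 5*103/109) = -32521 - (-74 - 192 - 515*1/109) = -32521 - (-74 - 192 - 515/109) = -32521 - 1*(-29509/109) = -32521 + 29509/109 = -3515280/109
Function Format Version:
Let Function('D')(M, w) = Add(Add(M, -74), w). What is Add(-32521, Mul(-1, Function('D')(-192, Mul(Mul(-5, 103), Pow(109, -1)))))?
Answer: Rational(-3515280, 109) ≈ -32250.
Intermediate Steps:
Function('D')(M, w) = Add(-74, M, w) (Function('D')(M, w) = Add(Add(-74, M), w) = Add(-74, M, w))
Add(-32521, Mul(-1, Function('D')(-192, Mul(Mul(-5, 103), Pow(109, -1))))) = Add(-32521, Mul(-1, Add(-74, -192, Mul(Mul(-5, 103), Pow(109, -1))))) = Add(-32521, Mul(-1, Add(-74, -192, Mul(-515, Rational(1, 109))))) = Add(-32521, Mul(-1, Add(-74, -192, Rational(-515, 109)))) = Add(-32521, Mul(-1, Rational(-29509, 109))) = Add(-32521, Rational(29509, 109)) = Rational(-3515280, 109)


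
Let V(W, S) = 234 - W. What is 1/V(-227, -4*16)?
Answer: 1/461 ≈ 0.0021692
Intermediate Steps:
1/V(-227, -4*16) = 1/(234 - 1*(-227)) = 1/(234 + 227) = 1/461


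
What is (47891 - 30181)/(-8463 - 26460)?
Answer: -2530/4989 ≈ -0.50712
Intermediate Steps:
(47891 - 30181)/(-8463 - 26460) = 17710/(-34923) = 17710*(-1/34923) = -2530/4989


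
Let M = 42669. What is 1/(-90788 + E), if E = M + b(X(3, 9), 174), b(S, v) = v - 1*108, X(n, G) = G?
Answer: -1/48053 ≈ -2.0810e-5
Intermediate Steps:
b(S, v) = -108 + v (b(S, v) = v - 108 = -108 + v)
E = 42735 (E = 42669 + (-108 + 174) = 42669 + 66 = 42735)
1/(-90788 + E) = 1/(-90788 + 42735) = 1/(-48053) = -1/48053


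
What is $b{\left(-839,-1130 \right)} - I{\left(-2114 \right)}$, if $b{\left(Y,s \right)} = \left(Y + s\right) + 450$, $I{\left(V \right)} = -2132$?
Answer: $613$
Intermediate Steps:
$b{\left(Y,s \right)} = 450 + Y + s$
$b{\left(-839,-1130 \right)} - I{\left(-2114 \right)} = \left(450 - 839 - 1130\right) - -2132 = -1519 + 2132 = 613$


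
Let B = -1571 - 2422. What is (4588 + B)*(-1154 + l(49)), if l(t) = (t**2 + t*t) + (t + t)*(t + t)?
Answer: 7884940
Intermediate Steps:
B = -3993
l(t) = 6*t**2 (l(t) = (t**2 + t**2) + (2*t)*(2*t) = 2*t**2 + 4*t**2 = 6*t**2)
(4588 + B)*(-1154 + l(49)) = (4588 - 3993)*(-1154 + 6*49**2) = 595*(-1154 + 6*2401) = 595*(-1154 + 14406) = 595*13252 = 7884940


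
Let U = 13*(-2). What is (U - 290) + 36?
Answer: -280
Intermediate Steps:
U = -26
(U - 290) + 36 = (-26 - 290) + 36 = -316 + 36 = -280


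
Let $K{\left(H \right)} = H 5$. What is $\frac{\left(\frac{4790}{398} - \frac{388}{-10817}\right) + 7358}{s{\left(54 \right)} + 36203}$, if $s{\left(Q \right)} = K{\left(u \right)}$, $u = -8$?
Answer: $\frac{15864689641}{77843859029} \approx 0.2038$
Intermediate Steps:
$K{\left(H \right)} = 5 H$
$s{\left(Q \right)} = -40$ ($s{\left(Q \right)} = 5 \left(-8\right) = -40$)
$\frac{\left(\frac{4790}{398} - \frac{388}{-10817}\right) + 7358}{s{\left(54 \right)} + 36203} = \frac{\left(\frac{4790}{398} - \frac{388}{-10817}\right) + 7358}{-40 + 36203} = \frac{\left(4790 \cdot \frac{1}{398} - - \frac{388}{10817}\right) + 7358}{36163} = \left(\left(\frac{2395}{199} + \frac{388}{10817}\right) + 7358\right) \frac{1}{36163} = \left(\frac{25983927}{2152583} + 7358\right) \frac{1}{36163} = \frac{15864689641}{2152583} \cdot \frac{1}{36163} = \frac{15864689641}{77843859029}$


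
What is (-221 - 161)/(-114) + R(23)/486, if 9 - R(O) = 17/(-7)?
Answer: 109057/32319 ≈ 3.3744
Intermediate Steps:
R(O) = 80/7 (R(O) = 9 - 17/(-7) = 9 - 17*(-1)/7 = 9 - 1*(-17/7) = 9 + 17/7 = 80/7)
(-221 - 161)/(-114) + R(23)/486 = (-221 - 161)/(-114) + (80/7)/486 = -382*(-1/114) + (80/7)*(1/486) = 191/57 + 40/1701 = 109057/32319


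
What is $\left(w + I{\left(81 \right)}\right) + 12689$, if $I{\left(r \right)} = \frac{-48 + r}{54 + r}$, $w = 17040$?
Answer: $\frac{1337816}{45} \approx 29729.0$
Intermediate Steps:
$I{\left(r \right)} = \frac{-48 + r}{54 + r}$
$\left(w + I{\left(81 \right)}\right) + 12689 = \left(17040 + \frac{-48 + 81}{54 + 81}\right) + 12689 = \left(17040 + \frac{1}{135} \cdot 33\right) + 12689 = \left(17040 + \frac{11}{45}\right) + 12689 = \frac{766811}{45} + 12689 = \frac{1337816}{45}$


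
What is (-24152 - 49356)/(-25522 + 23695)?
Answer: 73508/1827 ≈ 40.234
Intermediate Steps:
(-24152 - 49356)/(-25522 + 23695) = -73508/(-1827) = -73508*(-1/1827) = 73508/1827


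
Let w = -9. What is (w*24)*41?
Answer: -8856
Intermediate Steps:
(w*24)*41 = -9*24*41 = -216*41 = -8856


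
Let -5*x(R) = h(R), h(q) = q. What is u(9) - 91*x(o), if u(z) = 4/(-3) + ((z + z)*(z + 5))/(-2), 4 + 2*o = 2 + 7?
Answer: -491/6 ≈ -81.833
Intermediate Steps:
o = 5/2 (o = -2 + (2 + 7)/2 = -2 + (1/2)*9 = -2 + 9/2 = 5/2 ≈ 2.5000)
x(R) = -R/5
u(z) = -4/3 - z*(5 + z) (u(z) = 4*(-1/3) + ((2*z)*(5 + z))*(-1/2) = -4/3 + (2*z*(5 + z))*(-1/2) = -4/3 - z*(5 + z))
u(9) - 91*x(o) = (-4/3 - 1*9**2 - 5*9) - (-91)*5/(5*2) = (-4/3 - 1*81 - 45) - 91*(-1/2) = (-4/3 - 81 - 45) + 91/2 = -382/3 + 91/2 = -491/6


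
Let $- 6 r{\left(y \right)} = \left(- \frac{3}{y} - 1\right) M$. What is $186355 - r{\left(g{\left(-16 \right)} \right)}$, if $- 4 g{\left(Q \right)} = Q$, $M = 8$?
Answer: $\frac{559058}{3} \approx 1.8635 \cdot 10^{5}$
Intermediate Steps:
$g{\left(Q \right)} = - \frac{Q}{4}$
$r{\left(y \right)} = \frac{4}{3} + \frac{4}{y}$ ($r{\left(y \right)} = - \frac{\left(- \frac{3}{y} - 1\right) 8}{6} = - \frac{\left(-1 - \frac{3}{y}\right) 8}{6} = - \frac{-8 - \frac{24}{y}}{6} = \frac{4}{3} + \frac{4}{y}$)
$186355 - r{\left(g{\left(-16 \right)} \right)} = 186355 - \left(\frac{4}{3} + \frac{4}{\left(- \frac{1}{4}\right) \left(-16\right)}\right) = 186355 - \left(\frac{4}{3} + \frac{4}{4}\right) = 186355 - \left(\frac{4}{3} + 4 \cdot \frac{1}{4}\right) = 186355 - \left(\frac{4}{3} + 1\right) = 186355 - \frac{7}{3} = \frac{559058}{3}$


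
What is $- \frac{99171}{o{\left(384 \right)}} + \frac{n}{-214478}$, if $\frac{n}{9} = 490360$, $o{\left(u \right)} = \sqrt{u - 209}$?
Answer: $- \frac{2206620}{107239} - \frac{99171 \sqrt{7}}{35} \approx -7517.2$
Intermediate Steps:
$o{\left(u \right)} = \sqrt{-209 + u}$
$n = 4413240$ ($n = 9 \cdot 490360 = 4413240$)
$- \frac{99171}{o{\left(384 \right)}} + \frac{n}{-214478} = - \frac{99171}{\sqrt{-209 + 384}} + \frac{4413240}{-214478} = - \frac{99171}{\sqrt{175}} + 4413240 \left(- \frac{1}{214478}\right) = - \frac{99171}{5 \sqrt{7}} - \frac{2206620}{107239} = - 99171 \frac{\sqrt{7}}{35} - \frac{2206620}{107239} = - \frac{99171 \sqrt{7}}{35} - \frac{2206620}{107239} = - \frac{2206620}{107239} - \frac{99171 \sqrt{7}}{35}$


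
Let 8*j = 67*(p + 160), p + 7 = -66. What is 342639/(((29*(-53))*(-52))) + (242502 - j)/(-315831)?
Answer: 59261681857/16828317896 ≈ 3.5215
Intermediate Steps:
p = -73 (p = -7 - 66 = -73)
j = 5829/8 (j = (67*(-73 + 160))/8 = (67*87)/8 = (1/8)*5829 = 5829/8 ≈ 728.63)
342639/(((29*(-53))*(-52))) + (242502 - j)/(-315831) = 342639/(((29*(-53))*(-52))) + (242502 - 1*5829/8)/(-315831) = 342639/((-1537*(-52))) + (242502 - 5829/8)*(-1/315831) = 342639/79924 + (1934187/8)*(-1/315831) = 342639*(1/79924) - 644729/842216 = 342639/79924 - 644729/842216 = 59261681857/16828317896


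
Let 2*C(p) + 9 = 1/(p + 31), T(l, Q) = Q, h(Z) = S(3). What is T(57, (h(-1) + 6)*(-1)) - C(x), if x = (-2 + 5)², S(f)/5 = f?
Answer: -1321/80 ≈ -16.513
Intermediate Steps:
S(f) = 5*f
h(Z) = 15 (h(Z) = 5*3 = 15)
x = 9 (x = 3² = 9)
C(p) = -9/2 + 1/(2*(31 + p)) (C(p) = -9/2 + 1/(2*(p + 31)) = -9/2 + 1/(2*(31 + p)))
T(57, (h(-1) + 6)*(-1)) - C(x) = (15 + 6)*(-1) - (-278 - 9*9)/(2*(31 + 9)) = 21*(-1) - (-278 - 81)/(2*40) = -21 - (-359)/(2*40) = -21 - 1*(-359/80) = -21 + 359/80 = -1321/80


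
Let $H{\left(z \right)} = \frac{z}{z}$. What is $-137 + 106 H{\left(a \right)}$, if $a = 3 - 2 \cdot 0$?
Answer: $-31$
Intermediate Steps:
$a = 3$ ($a = 3 - 0 = 3 + 0 = 3$)
$H{\left(z \right)} = 1$
$-137 + 106 H{\left(a \right)} = -137 + 106 \cdot 1 = -137 + 106 = -31$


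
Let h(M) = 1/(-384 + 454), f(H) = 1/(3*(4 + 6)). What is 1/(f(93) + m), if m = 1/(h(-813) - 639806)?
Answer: 1343592570/44784319 ≈ 30.001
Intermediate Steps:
f(H) = 1/30 (f(H) = 1/(3*10) = 1/30)
h(M) = 1/70
m = -70/44786419 (m = 1/(1/70 - 639806) = 1/(-44786419/70) = -70/44786419 ≈ -1.5630e-6)
1/(f(93) + m) = 1/(1/30 - 70/44786419) = 1/(44784319/1343592570) = 1343592570/44784319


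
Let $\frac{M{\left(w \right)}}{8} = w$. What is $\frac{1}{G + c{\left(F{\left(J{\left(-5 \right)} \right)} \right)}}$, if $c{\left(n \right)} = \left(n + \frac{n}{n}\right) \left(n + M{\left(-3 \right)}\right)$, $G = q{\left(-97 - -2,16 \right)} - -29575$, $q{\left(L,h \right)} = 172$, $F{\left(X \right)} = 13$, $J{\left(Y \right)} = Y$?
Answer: $\frac{1}{29593} \approx 3.3792 \cdot 10^{-5}$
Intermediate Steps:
$M{\left(w \right)} = 8 w$
$G = 29747$ ($G = 172 - -29575 = 172 + 29575 = 29747$)
$c{\left(n \right)} = \left(1 + n\right) \left(-24 + n\right)$ ($c{\left(n \right)} = \left(n + \frac{n}{n}\right) \left(n + 8 \left(-3\right)\right) = \left(n + 1\right) \left(n - 24\right) = \left(1 + n\right) \left(-24 + n\right)$)
$\frac{1}{G + c{\left(F{\left(J{\left(-5 \right)} \right)} \right)}} = \frac{1}{29747 - \left(323 - 169\right)} = \frac{1}{29747 - 154} = \frac{1}{29593}$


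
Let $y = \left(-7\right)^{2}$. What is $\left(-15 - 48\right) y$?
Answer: $-3087$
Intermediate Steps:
$y = 49$
$\left(-15 - 48\right) y = \left(-15 - 48\right) 49 = \left(-63\right) 49 = -3087$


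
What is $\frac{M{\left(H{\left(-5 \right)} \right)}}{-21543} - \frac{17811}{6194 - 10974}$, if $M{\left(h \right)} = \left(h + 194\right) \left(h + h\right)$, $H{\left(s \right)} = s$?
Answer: $\frac{130912191}{34325180} \approx 3.8139$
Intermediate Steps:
$M{\left(h \right)} = 2 h \left(194 + h\right)$ ($M{\left(h \right)} = \left(194 + h\right) 2 h = 2 h \left(194 + h\right)$)
$\frac{M{\left(H{\left(-5 \right)} \right)}}{-21543} - \frac{17811}{6194 - 10974} = \frac{2 \left(-5\right) \left(194 - 5\right)}{-21543} - \frac{17811}{6194 - 10974} = 2 \left(-5\right) 189 \left(- \frac{1}{21543}\right) - \frac{17811}{-4780} = \left(-1890\right) \left(- \frac{1}{21543}\right) - - \frac{17811}{4780} = \frac{630}{7181} + \frac{17811}{4780} = \frac{130912191}{34325180}$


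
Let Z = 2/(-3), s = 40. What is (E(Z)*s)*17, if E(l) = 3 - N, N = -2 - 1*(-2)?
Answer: 2040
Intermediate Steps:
Z = -⅔ (Z = 2*(-⅓) = -⅔ ≈ -0.66667)
N = 0 (N = -2 + 2 = 0)
E(l) = 3 (E(l) = 3 - 1*0 = 3 + 0 = 3)
(E(Z)*s)*17 = (3*40)*17 = 120*17 = 2040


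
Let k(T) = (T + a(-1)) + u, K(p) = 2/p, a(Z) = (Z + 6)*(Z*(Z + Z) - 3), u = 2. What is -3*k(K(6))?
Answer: 8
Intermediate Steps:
a(Z) = (-3 + 2*Z²)*(6 + Z) (a(Z) = (6 + Z)*(Z*(2*Z) - 3) = (6 + Z)*(2*Z² - 3) = (6 + Z)*(-3 + 2*Z²) = (-3 + 2*Z²)*(6 + Z))
k(T) = -3 + T (k(T) = (T + (-18 - 3*(-1) + 2*(-1)³ + 12*(-1)²)) + 2 = (T + (-18 + 3 + 2*(-1) + 12*1)) + 2 = (T + (-18 + 3 - 2 + 12)) + 2 = (T - 5) + 2 = (-5 + T) + 2 = -3 + T)
-3*k(K(6)) = -3*(-3 + 2/6) = -3*(-3 + 2*(⅙)) = -3*(-3 + ⅓) = -3*(-8/3) = 8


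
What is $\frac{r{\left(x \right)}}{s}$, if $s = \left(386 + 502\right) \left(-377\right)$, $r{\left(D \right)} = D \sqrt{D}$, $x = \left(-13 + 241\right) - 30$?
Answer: $- \frac{99 \sqrt{22}}{55796} \approx -0.0083223$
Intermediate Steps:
$x = 198$ ($x = 228 - 30 = 198$)
$r{\left(D \right)} = D^{\frac{3}{2}}$
$s = -334776$ ($s = 888 \left(-377\right) = -334776$)
$\frac{r{\left(x \right)}}{s} = \frac{198^{\frac{3}{2}}}{-334776} = 594 \sqrt{22} \left(- \frac{1}{334776}\right) = - \frac{99 \sqrt{22}}{55796}$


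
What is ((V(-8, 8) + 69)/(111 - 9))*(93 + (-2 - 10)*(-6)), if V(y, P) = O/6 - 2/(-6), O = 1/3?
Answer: 68695/612 ≈ 112.25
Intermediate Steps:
O = ⅓ ≈ 0.33333
V(y, P) = 7/18 (V(y, P) = (⅓)/6 - 2/(-6) = (⅓)*(⅙) - 2*(-⅙) = 1/18 + ⅓ = 7/18)
((V(-8, 8) + 69)/(111 - 9))*(93 + (-2 - 10)*(-6)) = ((7/18 + 69)/(111 - 9))*(93 + (-2 - 10)*(-6)) = ((1249/18)/102)*(93 - 12*(-6)) = ((1249/18)*(1/102))*(93 + 72) = (1249/1836)*165 = 68695/612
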